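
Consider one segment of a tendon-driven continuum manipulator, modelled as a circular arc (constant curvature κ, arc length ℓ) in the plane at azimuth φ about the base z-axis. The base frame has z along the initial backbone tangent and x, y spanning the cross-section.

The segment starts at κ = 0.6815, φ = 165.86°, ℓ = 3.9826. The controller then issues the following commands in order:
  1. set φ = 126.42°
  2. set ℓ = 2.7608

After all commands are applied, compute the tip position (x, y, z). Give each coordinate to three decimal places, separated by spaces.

initial: κ=0.6815, φ=165.86°, ℓ=3.9826
cmd 1: set φ=126.42° → (κ,φ,ℓ)=(0.6815,126.42°,3.9826) → tip=(-1.6639,2.2553,0.6083)
cmd 2: set ℓ=2.7608 → (κ,φ,ℓ)=(0.6815,126.42°,2.7608) → tip=(-1.1375,1.5417,1.3971)

-1.137 1.542 1.397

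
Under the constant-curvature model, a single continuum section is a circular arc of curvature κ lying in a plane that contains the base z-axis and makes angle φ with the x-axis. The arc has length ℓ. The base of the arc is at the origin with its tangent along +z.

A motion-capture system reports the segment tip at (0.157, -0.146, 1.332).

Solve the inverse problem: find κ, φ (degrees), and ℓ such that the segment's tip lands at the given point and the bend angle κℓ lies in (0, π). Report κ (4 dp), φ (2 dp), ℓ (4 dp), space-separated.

ρ = √(x²+y²) = √(0.157² + -0.146²) = 0.21439
φ = atan2(y, x) mod 360° = atan2(-0.146, 0.157) = 317.0791°
|p|² = ρ² + z² = 0.21439² + 1.332² = 1.82019
κ = 2ρ / |p|² = 2×0.21439 / 1.82019 = 0.23557
θ = 2·atan2(ρ, z) = 2·atan2(0.21439, 1.332) = 0.31918 rad
ℓ = θ/κ = 0.31918/0.23557 = 1.35489

0.2356 317.08 1.3549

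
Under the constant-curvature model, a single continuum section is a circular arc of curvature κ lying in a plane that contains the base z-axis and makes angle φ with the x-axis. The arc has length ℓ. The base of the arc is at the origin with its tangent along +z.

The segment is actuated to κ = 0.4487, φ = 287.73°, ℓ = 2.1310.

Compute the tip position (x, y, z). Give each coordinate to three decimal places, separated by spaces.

0.287 -0.899 1.821

θ = κ·ℓ = 0.4487 × 2.1310 = 0.95618 rad
ρ = (1 − cos θ)/κ = (1 − 0.57665)/0.4487 = 0.94351
z = sin θ / κ = 0.81699/0.4487 = 1.82080
x = ρ cos φ = 0.94351 × cos(287.73°) = 0.28733
y = ρ sin φ = 0.94351 × sin(287.73°) = -0.89870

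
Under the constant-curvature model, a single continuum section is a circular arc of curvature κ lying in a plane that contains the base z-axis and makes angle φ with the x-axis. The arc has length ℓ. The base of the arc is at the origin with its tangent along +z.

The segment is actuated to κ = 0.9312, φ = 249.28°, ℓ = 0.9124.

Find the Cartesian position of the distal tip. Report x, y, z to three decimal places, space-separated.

θ = κ·ℓ = 0.9312 × 0.9124 = 0.84963 rad
ρ = (1 − cos θ)/κ = (1 − 0.66026)/0.9312 = 0.36484
z = sin θ / κ = 0.75103/0.9312 = 0.80652
x = ρ cos φ = 0.36484 × cos(249.28°) = -0.12908
y = ρ sin φ = 0.36484 × sin(249.28°) = -0.34124

-0.129 -0.341 0.807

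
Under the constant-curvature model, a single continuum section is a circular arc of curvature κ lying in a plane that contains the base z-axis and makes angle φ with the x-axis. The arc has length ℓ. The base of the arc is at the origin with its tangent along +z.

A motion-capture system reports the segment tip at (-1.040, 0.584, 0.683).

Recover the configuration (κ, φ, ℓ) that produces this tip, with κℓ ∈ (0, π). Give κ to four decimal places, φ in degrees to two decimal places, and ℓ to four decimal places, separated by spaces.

ρ = √(x²+y²) = √(-1.040² + 0.584²) = 1.19275
φ = atan2(y, x) mod 360° = atan2(0.584, -1.040) = 150.6841°
|p|² = ρ² + z² = 1.19275² + 0.683² = 1.88915
κ = 2ρ / |p|² = 2×1.19275 / 1.88915 = 1.26274
θ = 2·atan2(ρ, z) = 2·atan2(1.19275, 0.683) = 2.10150 rad
ℓ = θ/κ = 2.10150/1.26274 = 1.66423

1.2627 150.68 1.6642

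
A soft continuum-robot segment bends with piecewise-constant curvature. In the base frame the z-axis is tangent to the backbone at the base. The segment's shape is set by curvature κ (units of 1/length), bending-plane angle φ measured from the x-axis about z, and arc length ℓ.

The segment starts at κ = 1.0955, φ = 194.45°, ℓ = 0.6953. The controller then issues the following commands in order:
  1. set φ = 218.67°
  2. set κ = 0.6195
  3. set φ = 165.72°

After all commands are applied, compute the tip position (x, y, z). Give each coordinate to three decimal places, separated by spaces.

initial: κ=1.0955, φ=194.45°, ℓ=0.6953
cmd 1: set φ=218.67° → (κ,φ,ℓ)=(1.0955,218.67°,0.6953) → tip=(-0.1969,-0.1576,0.6300)
cmd 2: set κ=0.6195 → (κ,φ,ℓ)=(0.6195,218.67°,0.6953) → tip=(-0.1151,-0.0921,0.6740)
cmd 3: set φ=165.72° → (κ,φ,ℓ)=(0.6195,165.72°,0.6953) → tip=(-0.1429,0.0364,0.6740)

-0.143 0.036 0.674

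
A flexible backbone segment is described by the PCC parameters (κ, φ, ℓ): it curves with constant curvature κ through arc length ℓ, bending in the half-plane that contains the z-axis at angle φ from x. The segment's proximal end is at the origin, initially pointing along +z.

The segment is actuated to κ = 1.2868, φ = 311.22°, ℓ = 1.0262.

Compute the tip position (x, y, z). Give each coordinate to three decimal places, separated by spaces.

θ = κ·ℓ = 1.2868 × 1.0262 = 1.32051 rad
ρ = (1 − cos θ)/κ = (1 − 0.24768)/1.2868 = 0.58465
z = sin θ / κ = 0.96884/1.2868 = 0.75291
x = ρ cos φ = 0.58465 × cos(311.22°) = 0.38525
y = ρ sin φ = 0.58465 × sin(311.22°) = -0.43976

0.385 -0.440 0.753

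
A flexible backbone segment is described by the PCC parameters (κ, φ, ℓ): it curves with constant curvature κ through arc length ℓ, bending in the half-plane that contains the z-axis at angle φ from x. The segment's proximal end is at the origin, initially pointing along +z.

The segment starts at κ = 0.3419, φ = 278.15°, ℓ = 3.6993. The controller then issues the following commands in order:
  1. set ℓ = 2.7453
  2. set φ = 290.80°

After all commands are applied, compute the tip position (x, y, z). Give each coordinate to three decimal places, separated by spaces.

initial: κ=0.3419, φ=278.15°, ℓ=3.6993
cmd 1: set ℓ=2.7453 → (κ,φ,ℓ)=(0.3419,278.15°,2.7453) → tip=(0.1696,-1.1845,2.3596)
cmd 2: set φ=290.80° → (κ,φ,ℓ)=(0.3419,290.80°,2.7453) → tip=(0.4249,-1.1186,2.3596)

0.425 -1.119 2.360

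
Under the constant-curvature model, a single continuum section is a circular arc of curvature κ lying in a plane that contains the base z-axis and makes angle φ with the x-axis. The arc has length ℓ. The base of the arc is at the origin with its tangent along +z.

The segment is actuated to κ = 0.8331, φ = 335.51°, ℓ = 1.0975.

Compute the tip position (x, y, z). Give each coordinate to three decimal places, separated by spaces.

0.426 -0.194 0.951

θ = κ·ℓ = 0.8331 × 1.0975 = 0.91433 rad
ρ = (1 − cos θ)/κ = (1 − 0.61032)/0.8331 = 0.46774
z = sin θ / κ = 0.79215/0.8331 = 0.95085
x = ρ cos φ = 0.46774 × cos(335.51°) = 0.42566
y = ρ sin φ = 0.46774 × sin(335.51°) = -0.19390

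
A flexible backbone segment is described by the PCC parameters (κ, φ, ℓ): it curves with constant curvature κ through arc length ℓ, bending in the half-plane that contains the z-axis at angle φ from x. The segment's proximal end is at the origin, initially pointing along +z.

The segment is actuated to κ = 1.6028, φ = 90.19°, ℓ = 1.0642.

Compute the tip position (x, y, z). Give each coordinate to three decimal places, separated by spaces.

θ = κ·ℓ = 1.6028 × 1.0642 = 1.70570 rad
ρ = (1 − cos θ)/κ = (1 − -0.13449)/1.6028 = 0.70782
z = sin θ / κ = 0.99091/1.6028 = 0.61824
x = ρ cos φ = 0.70782 × cos(90.19°) = -0.00235
y = ρ sin φ = 0.70782 × sin(90.19°) = 0.70782

-0.002 0.708 0.618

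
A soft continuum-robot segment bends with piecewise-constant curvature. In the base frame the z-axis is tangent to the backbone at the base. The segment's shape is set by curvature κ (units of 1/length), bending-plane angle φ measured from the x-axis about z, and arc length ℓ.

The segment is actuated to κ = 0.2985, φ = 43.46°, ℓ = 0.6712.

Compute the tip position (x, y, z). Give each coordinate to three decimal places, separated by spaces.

θ = κ·ℓ = 0.2985 × 0.6712 = 0.20035 rad
ρ = (1 − cos θ)/κ = (1 − 0.98000)/0.2985 = 0.06701
z = sin θ / κ = 0.19902/0.2985 = 0.66672
x = ρ cos φ = 0.06701 × cos(43.46°) = 0.04864
y = ρ sin φ = 0.06701 × sin(43.46°) = 0.04610

0.049 0.046 0.667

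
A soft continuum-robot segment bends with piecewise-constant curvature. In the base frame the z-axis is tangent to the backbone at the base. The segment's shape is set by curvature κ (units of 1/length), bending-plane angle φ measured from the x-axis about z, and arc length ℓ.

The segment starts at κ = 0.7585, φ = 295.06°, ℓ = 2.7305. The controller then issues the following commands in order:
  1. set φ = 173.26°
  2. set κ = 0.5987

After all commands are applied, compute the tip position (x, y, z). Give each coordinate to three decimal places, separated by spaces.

-1.765 0.209 1.667

initial: κ=0.7585, φ=295.06°, ℓ=2.7305
cmd 1: set φ=173.26° → (κ,φ,ℓ)=(0.7585,173.26°,2.7305) → tip=(-1.9373,0.2290,1.1568)
cmd 2: set κ=0.5987 → (κ,φ,ℓ)=(0.5987,173.26°,2.7305) → tip=(-1.7648,0.2086,1.6669)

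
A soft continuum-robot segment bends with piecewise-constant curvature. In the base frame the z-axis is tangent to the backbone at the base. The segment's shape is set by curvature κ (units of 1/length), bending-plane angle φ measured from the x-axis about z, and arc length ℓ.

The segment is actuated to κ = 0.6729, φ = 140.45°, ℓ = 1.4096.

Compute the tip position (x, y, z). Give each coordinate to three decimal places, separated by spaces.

-0.478 0.395 1.208

θ = κ·ℓ = 0.6729 × 1.4096 = 0.94852 rad
ρ = (1 − cos θ)/κ = (1 − 0.58289)/0.6729 = 0.61987
z = sin θ / κ = 0.81255/0.6729 = 1.20754
x = ρ cos φ = 0.61987 × cos(140.45°) = -0.47797
y = ρ sin φ = 0.61987 × sin(140.45°) = 0.39471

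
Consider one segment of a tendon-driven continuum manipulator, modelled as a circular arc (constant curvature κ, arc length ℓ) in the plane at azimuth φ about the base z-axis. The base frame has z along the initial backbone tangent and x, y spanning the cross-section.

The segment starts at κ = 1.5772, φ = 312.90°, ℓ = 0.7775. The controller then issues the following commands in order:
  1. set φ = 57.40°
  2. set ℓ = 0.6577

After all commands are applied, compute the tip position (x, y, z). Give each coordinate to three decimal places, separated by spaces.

initial: κ=1.5772, φ=312.90°, ℓ=0.7775
cmd 1: set φ=57.40° → (κ,φ,ℓ)=(1.5772,57.40°,0.7775) → tip=(0.2262,0.3537,0.5968)
cmd 2: set ℓ=0.6577 → (κ,φ,ℓ)=(1.5772,57.40°,0.6577) → tip=(0.1679,0.2625,0.5459)

0.168 0.263 0.546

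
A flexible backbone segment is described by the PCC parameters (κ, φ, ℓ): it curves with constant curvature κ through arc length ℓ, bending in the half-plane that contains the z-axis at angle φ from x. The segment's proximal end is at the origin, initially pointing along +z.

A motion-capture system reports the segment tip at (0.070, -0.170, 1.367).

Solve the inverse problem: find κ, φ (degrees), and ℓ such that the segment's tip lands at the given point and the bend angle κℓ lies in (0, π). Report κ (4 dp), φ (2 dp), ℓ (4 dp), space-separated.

ρ = √(x²+y²) = √(0.070² + -0.170²) = 0.18385
φ = atan2(y, x) mod 360° = atan2(-0.170, 0.070) = 292.3801°
|p|² = ρ² + z² = 0.18385² + 1.367² = 1.90249
κ = 2ρ / |p|² = 2×0.18385 / 1.90249 = 0.19327
θ = 2·atan2(ρ, z) = 2·atan2(0.18385, 1.367) = 0.26738 rad
ℓ = θ/κ = 0.26738/0.19327 = 1.38342

0.1933 292.38 1.3834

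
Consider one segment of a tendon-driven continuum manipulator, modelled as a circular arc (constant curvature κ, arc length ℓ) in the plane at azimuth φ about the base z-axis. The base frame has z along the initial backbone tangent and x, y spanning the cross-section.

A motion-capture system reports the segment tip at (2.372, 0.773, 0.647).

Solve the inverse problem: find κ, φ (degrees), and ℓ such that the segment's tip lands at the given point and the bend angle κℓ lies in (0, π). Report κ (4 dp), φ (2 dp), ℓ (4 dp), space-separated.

ρ = √(x²+y²) = √(2.372² + 0.773²) = 2.49478
φ = atan2(y, x) mod 360° = atan2(0.773, 2.372) = 18.0500°
|p|² = ρ² + z² = 2.49478² + 0.647² = 6.64252
κ = 2ρ / |p|² = 2×2.49478 / 6.64252 = 0.75115
θ = 2·atan2(ρ, z) = 2·atan2(2.49478, 0.647) = 2.63409 rad
ℓ = θ/κ = 2.63409/0.75115 = 3.50673

0.7512 18.05 3.5067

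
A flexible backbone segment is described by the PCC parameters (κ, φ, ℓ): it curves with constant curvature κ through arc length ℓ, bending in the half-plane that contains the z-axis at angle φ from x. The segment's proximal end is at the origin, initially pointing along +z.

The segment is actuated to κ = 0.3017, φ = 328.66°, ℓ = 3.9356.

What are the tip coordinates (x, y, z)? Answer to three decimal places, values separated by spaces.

θ = κ·ℓ = 0.3017 × 3.9356 = 1.18737 rad
ρ = (1 − cos θ)/κ = (1 − 0.37410)/0.3017 = 2.07458
z = sin θ / κ = 0.92739/0.3017 = 3.07388
x = ρ cos φ = 2.07458 × cos(328.66°) = 1.77189
y = ρ sin φ = 2.07458 × sin(328.66°) = -1.07902

1.772 -1.079 3.074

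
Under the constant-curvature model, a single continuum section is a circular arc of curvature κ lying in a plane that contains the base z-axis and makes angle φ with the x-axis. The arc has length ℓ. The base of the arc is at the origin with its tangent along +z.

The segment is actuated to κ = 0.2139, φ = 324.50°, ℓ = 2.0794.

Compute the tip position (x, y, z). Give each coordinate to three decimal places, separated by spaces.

0.370 -0.264 2.012

θ = κ·ℓ = 0.2139 × 2.0794 = 0.44478 rad
ρ = (1 − cos θ)/κ = (1 − 0.90270)/0.2139 = 0.45487
z = sin θ / κ = 0.43026/0.2139 = 2.01151
x = ρ cos φ = 0.45487 × cos(324.50°) = 0.37031
y = ρ sin φ = 0.45487 × sin(324.50°) = -0.26414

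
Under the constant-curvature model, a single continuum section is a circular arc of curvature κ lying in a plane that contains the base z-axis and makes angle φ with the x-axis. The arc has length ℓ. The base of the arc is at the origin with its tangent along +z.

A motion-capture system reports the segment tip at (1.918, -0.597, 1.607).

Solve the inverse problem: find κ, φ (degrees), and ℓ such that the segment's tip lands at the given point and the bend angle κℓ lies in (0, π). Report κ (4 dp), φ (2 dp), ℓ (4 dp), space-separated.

ρ = √(x²+y²) = √(1.918² + -0.597²) = 2.00876
φ = atan2(y, x) mod 360° = atan2(-0.597, 1.918) = 342.7106°
|p|² = ρ² + z² = 2.00876² + 1.607² = 6.61758
κ = 2ρ / |p|² = 2×2.00876 / 6.61758 = 0.60710
θ = 2·atan2(ρ, z) = 2·atan2(2.00876, 1.607) = 1.79212 rad
ℓ = θ/κ = 1.79212/0.60710 = 2.95194

0.6071 342.71 2.9519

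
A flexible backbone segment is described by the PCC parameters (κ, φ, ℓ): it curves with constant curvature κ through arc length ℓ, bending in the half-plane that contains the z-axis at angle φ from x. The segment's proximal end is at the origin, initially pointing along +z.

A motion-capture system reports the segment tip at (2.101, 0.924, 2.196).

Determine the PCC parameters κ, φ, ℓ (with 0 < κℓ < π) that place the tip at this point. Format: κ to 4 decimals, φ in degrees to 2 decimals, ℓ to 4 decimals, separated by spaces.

ρ = √(x²+y²) = √(2.101² + 0.924²) = 2.29521
φ = atan2(y, x) mod 360° = atan2(0.924, 2.101) = 23.7394°
|p|² = ρ² + z² = 2.29521² + 2.196² = 10.09039
κ = 2ρ / |p|² = 2×2.29521 / 10.09039 = 0.45493
θ = 2·atan2(ρ, z) = 2·atan2(2.29521, 2.196) = 1.61497 rad
ℓ = θ/κ = 1.61497/0.45493 = 3.54993

0.4549 23.74 3.5499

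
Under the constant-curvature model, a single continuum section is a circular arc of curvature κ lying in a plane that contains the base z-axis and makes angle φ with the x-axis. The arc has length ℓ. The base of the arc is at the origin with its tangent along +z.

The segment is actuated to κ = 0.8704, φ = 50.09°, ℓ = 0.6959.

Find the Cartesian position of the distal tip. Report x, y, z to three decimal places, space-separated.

0.131 0.157 0.654

θ = κ·ℓ = 0.8704 × 0.6959 = 0.60571 rad
ρ = (1 − cos θ)/κ = (1 − 0.82210)/0.8704 = 0.20439
z = sin θ / κ = 0.56935/0.8704 = 0.65412
x = ρ cos φ = 0.20439 × cos(50.09°) = 0.13113
y = ρ sin φ = 0.20439 × sin(50.09°) = 0.15678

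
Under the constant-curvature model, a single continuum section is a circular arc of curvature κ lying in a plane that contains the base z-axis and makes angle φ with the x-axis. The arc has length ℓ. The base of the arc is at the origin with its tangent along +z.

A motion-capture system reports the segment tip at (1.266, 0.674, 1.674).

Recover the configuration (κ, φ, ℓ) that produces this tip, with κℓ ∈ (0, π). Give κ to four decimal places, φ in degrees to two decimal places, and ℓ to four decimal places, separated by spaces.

0.5903 28.03 2.4002

ρ = √(x²+y²) = √(1.266² + 0.674²) = 1.43424
φ = atan2(y, x) mod 360° = atan2(0.674, 1.266) = 28.0302°
|p|² = ρ² + z² = 1.43424² + 1.674² = 4.85931
κ = 2ρ / |p|² = 2×1.43424 / 4.85931 = 0.59030
θ = 2·atan2(ρ, z) = 2·atan2(1.43424, 1.674) = 1.41682 rad
ℓ = θ/κ = 1.41682/0.59030 = 2.40016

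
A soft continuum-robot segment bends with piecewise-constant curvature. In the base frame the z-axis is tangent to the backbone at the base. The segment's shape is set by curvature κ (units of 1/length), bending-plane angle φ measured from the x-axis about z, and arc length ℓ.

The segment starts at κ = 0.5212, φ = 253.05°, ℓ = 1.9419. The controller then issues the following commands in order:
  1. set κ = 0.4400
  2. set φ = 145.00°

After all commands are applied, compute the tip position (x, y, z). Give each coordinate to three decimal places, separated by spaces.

-0.639 0.448 1.714

initial: κ=0.5212, φ=253.05°, ℓ=1.9419
cmd 1: set κ=0.4400 → (κ,φ,ℓ)=(0.4400,253.05°,1.9419) → tip=(-0.2275,-0.7465,1.7141)
cmd 2: set φ=145.00° → (κ,φ,ℓ)=(0.4400,145.00°,1.9419) → tip=(-0.6392,0.4476,1.7141)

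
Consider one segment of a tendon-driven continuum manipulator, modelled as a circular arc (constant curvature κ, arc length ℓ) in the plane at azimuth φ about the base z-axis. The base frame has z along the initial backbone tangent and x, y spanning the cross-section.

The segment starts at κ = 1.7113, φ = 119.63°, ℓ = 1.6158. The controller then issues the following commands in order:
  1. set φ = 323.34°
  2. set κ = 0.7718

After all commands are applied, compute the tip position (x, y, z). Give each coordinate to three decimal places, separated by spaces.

0.709 -0.528 1.228

initial: κ=1.7113, φ=119.63°, ℓ=1.6158
cmd 1: set φ=323.34° → (κ,φ,ℓ)=(1.7113,323.34°,1.6158) → tip=(0.9047,-0.6734,0.2148)
cmd 2: set κ=0.7718 → (κ,φ,ℓ)=(0.7718,323.34°,1.6158) → tip=(0.7088,-0.5275,1.2284)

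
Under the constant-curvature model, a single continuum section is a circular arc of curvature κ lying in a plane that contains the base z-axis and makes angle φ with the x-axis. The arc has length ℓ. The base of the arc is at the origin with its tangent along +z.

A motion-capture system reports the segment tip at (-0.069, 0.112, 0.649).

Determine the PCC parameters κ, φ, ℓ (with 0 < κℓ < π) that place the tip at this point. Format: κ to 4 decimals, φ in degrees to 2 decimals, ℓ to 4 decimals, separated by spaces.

0.6000 121.64 0.6666

ρ = √(x²+y²) = √(-0.069² + 0.112²) = 0.13155
φ = atan2(y, x) mod 360° = atan2(0.112, -0.069) = 121.6360°
|p|² = ρ² + z² = 0.13155² + 0.649² = 0.43851
κ = 2ρ / |p|² = 2×0.13155 / 0.43851 = 0.59998
θ = 2·atan2(ρ, z) = 2·atan2(0.13155, 0.649) = 0.39997 rad
ℓ = θ/κ = 0.39997/0.59998 = 0.66663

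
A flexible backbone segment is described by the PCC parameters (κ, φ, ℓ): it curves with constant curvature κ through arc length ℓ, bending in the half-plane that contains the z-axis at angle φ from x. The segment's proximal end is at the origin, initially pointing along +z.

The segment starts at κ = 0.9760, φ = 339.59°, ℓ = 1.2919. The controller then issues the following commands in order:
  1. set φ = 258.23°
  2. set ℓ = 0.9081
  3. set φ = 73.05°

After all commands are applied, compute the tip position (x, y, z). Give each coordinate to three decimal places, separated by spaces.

0.110 0.360 0.794

initial: κ=0.9760, φ=339.59°, ℓ=1.2919
cmd 1: set φ=258.23° → (κ,φ,ℓ)=(0.9760,258.23°,1.2919) → tip=(-0.1453,-0.6972,0.9758)
cmd 2: set ℓ=0.9081 → (κ,φ,ℓ)=(0.9760,258.23°,0.9081) → tip=(-0.0769,-0.3688,0.7938)
cmd 3: set φ=73.05° → (κ,φ,ℓ)=(0.9760,73.05°,0.9081) → tip=(0.1098,0.3604,0.7938)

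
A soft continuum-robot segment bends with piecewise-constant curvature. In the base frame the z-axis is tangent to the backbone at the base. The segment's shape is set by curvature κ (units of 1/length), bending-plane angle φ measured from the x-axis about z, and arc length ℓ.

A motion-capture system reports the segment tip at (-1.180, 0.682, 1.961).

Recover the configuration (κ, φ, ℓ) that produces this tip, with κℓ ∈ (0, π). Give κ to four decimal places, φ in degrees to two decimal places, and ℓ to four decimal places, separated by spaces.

ρ = √(x²+y²) = √(-1.180² + 0.682²) = 1.36291
φ = atan2(y, x) mod 360° = atan2(0.682, -1.180) = 149.9735°
|p|² = ρ² + z² = 1.36291² + 1.961² = 5.70305
κ = 2ρ / |p|² = 2×1.36291 / 5.70305 = 0.47796
θ = 2·atan2(ρ, z) = 2·atan2(1.36291, 1.961) = 1.21474 rad
ℓ = θ/κ = 1.21474/0.47796 = 2.54151

0.4780 149.97 2.5415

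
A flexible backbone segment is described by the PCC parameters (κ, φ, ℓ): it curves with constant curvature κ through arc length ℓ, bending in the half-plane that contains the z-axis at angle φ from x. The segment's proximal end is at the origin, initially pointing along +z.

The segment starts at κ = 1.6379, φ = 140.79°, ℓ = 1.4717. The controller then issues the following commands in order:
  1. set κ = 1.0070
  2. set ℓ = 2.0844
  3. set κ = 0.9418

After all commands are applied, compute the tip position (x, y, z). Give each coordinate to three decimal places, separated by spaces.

-1.137 0.928 0.981

initial: κ=1.6379, φ=140.79°, ℓ=1.4717
cmd 1: set κ=1.0070 → (κ,φ,ℓ)=(1.0070,140.79°,1.4717) → tip=(-0.7012,0.5721,0.9891)
cmd 2: set ℓ=2.0844 → (κ,φ,ℓ)=(1.0070,140.79°,2.0844) → tip=(-1.1572,0.9442,0.8577)
cmd 3: set κ=0.9418 → (κ,φ,ℓ)=(0.9418,140.79°,2.0844) → tip=(-1.1372,0.9278,0.9811)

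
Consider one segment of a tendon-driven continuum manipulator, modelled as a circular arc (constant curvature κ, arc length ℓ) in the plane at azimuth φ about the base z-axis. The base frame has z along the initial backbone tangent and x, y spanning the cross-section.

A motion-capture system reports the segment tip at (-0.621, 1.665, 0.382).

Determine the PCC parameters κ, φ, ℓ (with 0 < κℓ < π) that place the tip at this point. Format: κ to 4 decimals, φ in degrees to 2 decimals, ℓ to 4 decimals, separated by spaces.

1.0758 110.45 2.5267

ρ = √(x²+y²) = √(-0.621² + 1.665²) = 1.77704
φ = atan2(y, x) mod 360° = atan2(1.665, -0.621) = 110.4542°
|p|² = ρ² + z² = 1.77704² + 0.382² = 3.30379
κ = 2ρ / |p|² = 2×1.77704 / 3.30379 = 1.07576
θ = 2·atan2(ρ, z) = 2·atan2(1.77704, 0.382) = 2.71811 rad
ℓ = θ/κ = 2.71811/1.07576 = 2.52669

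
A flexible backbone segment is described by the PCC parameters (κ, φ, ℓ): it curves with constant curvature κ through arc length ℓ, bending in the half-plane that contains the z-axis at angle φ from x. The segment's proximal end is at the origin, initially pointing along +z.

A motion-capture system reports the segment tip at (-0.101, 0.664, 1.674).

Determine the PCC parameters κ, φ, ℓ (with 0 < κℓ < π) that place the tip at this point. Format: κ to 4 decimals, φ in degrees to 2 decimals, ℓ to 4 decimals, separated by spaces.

ρ = √(x²+y²) = √(-0.101² + 0.664²) = 0.67164
φ = atan2(y, x) mod 360° = atan2(0.664, -0.101) = 98.6489°
|p|² = ρ² + z² = 0.67164² + 1.674² = 3.25337
κ = 2ρ / |p|² = 2×0.67164 / 3.25337 = 0.41289
θ = 2·atan2(ρ, z) = 2·atan2(0.67164, 1.674) = 0.76311 rad
ℓ = θ/κ = 0.76311/0.41289 = 1.84823

0.4129 98.65 1.8482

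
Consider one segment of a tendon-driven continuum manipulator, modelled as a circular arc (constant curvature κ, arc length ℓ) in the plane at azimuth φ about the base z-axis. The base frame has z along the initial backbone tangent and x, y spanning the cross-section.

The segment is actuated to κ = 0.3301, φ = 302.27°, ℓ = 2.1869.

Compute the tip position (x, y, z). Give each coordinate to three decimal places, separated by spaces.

θ = κ·ℓ = 0.3301 × 2.1869 = 0.72190 rad
ρ = (1 − cos θ)/κ = (1 − 0.75055)/0.3301 = 0.75567
z = sin θ / κ = 0.66081/0.3301 = 2.00184
x = ρ cos φ = 0.75567 × cos(302.27°) = 0.40346
y = ρ sin φ = 0.75567 × sin(302.27°) = -0.63895

0.403 -0.639 2.002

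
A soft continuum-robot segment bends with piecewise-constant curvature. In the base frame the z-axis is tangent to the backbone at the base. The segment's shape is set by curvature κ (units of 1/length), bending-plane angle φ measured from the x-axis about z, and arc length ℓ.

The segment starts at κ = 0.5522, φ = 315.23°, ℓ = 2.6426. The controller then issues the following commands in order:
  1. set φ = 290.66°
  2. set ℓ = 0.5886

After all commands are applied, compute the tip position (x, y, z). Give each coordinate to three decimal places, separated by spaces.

initial: κ=0.5522, φ=315.23°, ℓ=2.6426
cmd 1: set φ=290.66° → (κ,φ,ℓ)=(0.5522,290.66°,2.6426) → tip=(0.5678,-1.5058,1.7997)
cmd 2: set ℓ=0.5886 → (κ,φ,ℓ)=(0.5522,290.66°,0.5886) → tip=(0.0335,-0.0887,0.5783)

0.033 -0.089 0.578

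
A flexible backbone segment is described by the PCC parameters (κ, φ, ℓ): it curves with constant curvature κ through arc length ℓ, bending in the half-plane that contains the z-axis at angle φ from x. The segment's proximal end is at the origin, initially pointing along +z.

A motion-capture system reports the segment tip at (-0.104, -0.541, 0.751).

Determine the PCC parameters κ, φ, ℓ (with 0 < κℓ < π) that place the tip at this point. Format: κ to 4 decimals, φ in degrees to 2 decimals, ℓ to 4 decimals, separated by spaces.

1.2701 259.12 0.9966

ρ = √(x²+y²) = √(-0.104² + -0.541²) = 0.55091
φ = atan2(y, x) mod 360° = atan2(-0.541, -0.104) = 259.1184°
|p|² = ρ² + z² = 0.55091² + 0.751² = 0.86750
κ = 2ρ / |p|² = 2×0.55091 / 0.86750 = 1.27010
θ = 2·atan2(ρ, z) = 2·atan2(0.55091, 0.751) = 1.26580 rad
ℓ = θ/κ = 1.26580/1.27010 = 0.99661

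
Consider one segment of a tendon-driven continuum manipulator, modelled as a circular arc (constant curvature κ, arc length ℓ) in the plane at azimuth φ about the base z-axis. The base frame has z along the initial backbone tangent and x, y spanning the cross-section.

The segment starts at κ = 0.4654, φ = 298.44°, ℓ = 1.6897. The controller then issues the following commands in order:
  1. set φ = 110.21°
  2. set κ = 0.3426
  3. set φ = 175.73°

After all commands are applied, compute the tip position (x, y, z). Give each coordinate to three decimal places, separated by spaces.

initial: κ=0.4654, φ=298.44°, ℓ=1.6897
cmd 1: set φ=110.21° → (κ,φ,ℓ)=(0.4654,110.21°,1.6897) → tip=(-0.2179,0.5920,1.5209)
cmd 2: set κ=0.3426 → (κ,φ,ℓ)=(0.3426,110.21°,1.6897) → tip=(-0.1643,0.4463,1.5969)
cmd 3: set φ=175.73° → (κ,φ,ℓ)=(0.3426,175.73°,1.6897) → tip=(-0.4742,0.0354,1.5969)

-0.474 0.035 1.597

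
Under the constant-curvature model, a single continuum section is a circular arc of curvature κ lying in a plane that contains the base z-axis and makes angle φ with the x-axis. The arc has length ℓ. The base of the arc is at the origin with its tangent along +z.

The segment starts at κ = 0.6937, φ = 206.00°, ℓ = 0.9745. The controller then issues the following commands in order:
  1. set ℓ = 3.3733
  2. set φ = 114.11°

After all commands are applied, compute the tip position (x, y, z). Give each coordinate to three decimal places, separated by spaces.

-0.998 2.231 1.036

initial: κ=0.6937, φ=206.00°, ℓ=0.9745
cmd 1: set ℓ=3.3733 → (κ,φ,ℓ)=(0.6937,206.00°,3.3733) → tip=(-2.1969,-1.0715,1.0356)
cmd 2: set φ=114.11° → (κ,φ,ℓ)=(0.6937,114.11°,3.3733) → tip=(-0.9985,2.2311,1.0356)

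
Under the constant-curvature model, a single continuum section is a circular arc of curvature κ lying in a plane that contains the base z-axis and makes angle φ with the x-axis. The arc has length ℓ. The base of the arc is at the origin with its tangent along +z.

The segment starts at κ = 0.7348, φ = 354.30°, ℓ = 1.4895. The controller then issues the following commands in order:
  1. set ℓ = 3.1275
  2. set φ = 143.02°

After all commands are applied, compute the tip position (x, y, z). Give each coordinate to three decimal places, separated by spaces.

-1.810 1.363 1.017

initial: κ=0.7348, φ=354.30°, ℓ=1.4895
cmd 1: set ℓ=3.1275 → (κ,φ,ℓ)=(0.7348,354.30°,3.1275) → tip=(2.2545,-0.2250,1.0166)
cmd 2: set φ=143.02° → (κ,φ,ℓ)=(0.7348,143.02°,3.1275) → tip=(-1.8100,1.3629,1.0166)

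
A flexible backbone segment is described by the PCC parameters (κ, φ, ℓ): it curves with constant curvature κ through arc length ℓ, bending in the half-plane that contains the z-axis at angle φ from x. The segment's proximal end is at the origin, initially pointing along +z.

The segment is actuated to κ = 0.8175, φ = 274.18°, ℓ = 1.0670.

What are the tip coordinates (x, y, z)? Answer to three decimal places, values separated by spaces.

θ = κ·ℓ = 0.8175 × 1.0670 = 0.87227 rad
ρ = (1 − cos θ)/κ = (1 − 0.64309)/0.8175 = 0.43659
z = sin θ / κ = 0.76579/0.8175 = 0.93675
x = ρ cos φ = 0.43659 × cos(274.18°) = 0.03182
y = ρ sin φ = 0.43659 × sin(274.18°) = -0.43543

0.032 -0.435 0.937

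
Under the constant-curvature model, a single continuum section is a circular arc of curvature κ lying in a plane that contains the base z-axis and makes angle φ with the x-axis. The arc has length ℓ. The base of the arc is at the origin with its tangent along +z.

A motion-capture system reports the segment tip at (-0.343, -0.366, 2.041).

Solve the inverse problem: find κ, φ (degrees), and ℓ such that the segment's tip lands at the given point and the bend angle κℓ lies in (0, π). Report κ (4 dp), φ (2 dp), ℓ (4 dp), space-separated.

0.2271 226.86 2.1222

ρ = √(x²+y²) = √(-0.343² + -0.366²) = 0.50160
φ = atan2(y, x) mod 360° = atan2(-0.366, -0.343) = 226.8580°
|p|² = ρ² + z² = 0.50160² + 2.041² = 4.41729
κ = 2ρ / |p|² = 2×0.50160 / 4.41729 = 0.22711
θ = 2·atan2(ρ, z) = 2·atan2(0.50160, 2.041) = 0.48197 rad
ℓ = θ/κ = 0.48197/0.22711 = 2.12222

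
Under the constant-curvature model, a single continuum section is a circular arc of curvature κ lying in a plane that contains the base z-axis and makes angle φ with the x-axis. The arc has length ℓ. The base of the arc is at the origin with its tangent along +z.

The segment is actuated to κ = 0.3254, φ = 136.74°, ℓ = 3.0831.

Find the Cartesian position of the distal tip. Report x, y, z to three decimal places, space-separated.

θ = κ·ℓ = 0.3254 × 3.0831 = 1.00324 rad
ρ = (1 − cos θ)/κ = (1 − 0.53757)/0.3254 = 1.42110
z = sin θ / κ = 0.84322/0.3254 = 2.59133
x = ρ cos φ = 1.42110 × cos(136.74°) = -1.03492
y = ρ sin φ = 1.42110 × sin(136.74°) = 0.97390

-1.035 0.974 2.591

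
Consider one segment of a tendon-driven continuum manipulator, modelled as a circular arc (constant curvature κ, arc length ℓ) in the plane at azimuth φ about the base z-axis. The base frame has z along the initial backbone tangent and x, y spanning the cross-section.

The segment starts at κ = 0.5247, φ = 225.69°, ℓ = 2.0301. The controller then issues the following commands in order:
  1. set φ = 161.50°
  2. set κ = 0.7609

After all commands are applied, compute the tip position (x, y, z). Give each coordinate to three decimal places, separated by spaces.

initial: κ=0.5247, φ=225.69°, ℓ=2.0301
cmd 1: set φ=161.50° → (κ,φ,ℓ)=(0.5247,161.50°,2.0301) → tip=(-0.9320,0.3118,1.6674)
cmd 2: set κ=0.7609 → (κ,φ,ℓ)=(0.7609,161.50°,2.0301) → tip=(-1.2138,0.4061,1.3138)

-1.214 0.406 1.314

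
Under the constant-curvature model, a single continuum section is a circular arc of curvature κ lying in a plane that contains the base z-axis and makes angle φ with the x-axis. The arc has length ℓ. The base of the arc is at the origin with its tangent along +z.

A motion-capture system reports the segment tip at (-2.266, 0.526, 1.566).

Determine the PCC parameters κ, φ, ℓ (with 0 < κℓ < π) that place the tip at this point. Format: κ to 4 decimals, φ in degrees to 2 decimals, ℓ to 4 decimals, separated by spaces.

0.5916 166.93 3.3071

ρ = √(x²+y²) = √(-2.266² + 0.526²) = 2.32625
φ = atan2(y, x) mod 360° = atan2(0.526, -2.266) = 166.9315°
|p|² = ρ² + z² = 2.32625² + 1.566² = 7.86379
κ = 2ρ / |p|² = 2×2.32625 / 7.86379 = 0.59164
θ = 2·atan2(ρ, z) = 2·atan2(2.32625, 1.566) = 1.95659 rad
ℓ = θ/κ = 1.95659/0.59164 = 3.30708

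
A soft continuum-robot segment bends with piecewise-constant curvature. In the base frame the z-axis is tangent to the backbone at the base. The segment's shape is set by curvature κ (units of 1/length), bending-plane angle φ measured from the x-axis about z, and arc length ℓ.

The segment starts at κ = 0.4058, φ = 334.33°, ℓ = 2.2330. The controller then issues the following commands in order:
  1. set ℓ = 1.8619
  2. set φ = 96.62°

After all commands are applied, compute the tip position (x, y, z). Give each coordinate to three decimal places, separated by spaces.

-0.077 0.666 1.690

initial: κ=0.4058, φ=334.33°, ℓ=2.2330
cmd 1: set ℓ=1.8619 → (κ,φ,ℓ)=(0.4058,334.33°,1.8619) → tip=(0.6044,-0.2905,1.6897)
cmd 2: set φ=96.62° → (κ,φ,ℓ)=(0.4058,96.62°,1.8619) → tip=(-0.0773,0.6661,1.6897)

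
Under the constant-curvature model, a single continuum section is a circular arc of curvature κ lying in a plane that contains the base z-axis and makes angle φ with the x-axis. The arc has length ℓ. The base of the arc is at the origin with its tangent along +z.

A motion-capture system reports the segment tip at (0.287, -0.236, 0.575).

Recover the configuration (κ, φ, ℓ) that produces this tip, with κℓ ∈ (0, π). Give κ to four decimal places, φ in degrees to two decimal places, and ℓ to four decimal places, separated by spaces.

1.5856 320.57 0.7237

ρ = √(x²+y²) = √(0.287² + -0.236²) = 0.37157
φ = atan2(y, x) mod 360° = atan2(-0.236, 0.287) = 320.5696°
|p|² = ρ² + z² = 0.37157² + 0.575² = 0.46869
κ = 2ρ / |p|² = 2×0.37157 / 0.46869 = 1.58557
θ = 2·atan2(ρ, z) = 2·atan2(0.37157, 0.575) = 1.14741 rad
ℓ = θ/κ = 1.14741/1.58557 = 0.72366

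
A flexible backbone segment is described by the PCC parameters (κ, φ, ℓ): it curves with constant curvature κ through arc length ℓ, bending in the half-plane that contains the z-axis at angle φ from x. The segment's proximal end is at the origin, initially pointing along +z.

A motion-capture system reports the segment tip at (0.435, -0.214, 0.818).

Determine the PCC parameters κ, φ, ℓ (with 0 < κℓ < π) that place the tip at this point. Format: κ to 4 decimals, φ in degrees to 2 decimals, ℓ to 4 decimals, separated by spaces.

ρ = √(x²+y²) = √(0.435² + -0.214²) = 0.48479
φ = atan2(y, x) mod 360° = atan2(-0.214, 0.435) = 333.8049°
|p|² = ρ² + z² = 0.48479² + 0.818² = 0.90414
κ = 2ρ / |p|² = 2×0.48479 / 0.90414 = 1.07237
θ = 2·atan2(ρ, z) = 2·atan2(0.48479, 0.818) = 1.07000 rad
ℓ = θ/κ = 1.07000/1.07237 = 0.99779

1.0724 333.80 0.9978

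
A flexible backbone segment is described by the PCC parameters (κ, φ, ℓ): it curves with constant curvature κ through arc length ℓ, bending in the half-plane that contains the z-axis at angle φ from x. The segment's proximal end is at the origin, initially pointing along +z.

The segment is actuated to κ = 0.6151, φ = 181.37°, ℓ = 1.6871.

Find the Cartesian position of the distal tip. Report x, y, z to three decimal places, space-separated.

θ = κ·ℓ = 0.6151 × 1.6871 = 1.03774 rad
ρ = (1 − cos θ)/κ = (1 − 0.50817)/0.6151 = 0.79959
z = sin θ / κ = 0.86126/0.6151 = 1.40019
x = ρ cos φ = 0.79959 × cos(181.37°) = -0.79936
y = ρ sin φ = 0.79959 × sin(181.37°) = -0.01912

-0.799 -0.019 1.400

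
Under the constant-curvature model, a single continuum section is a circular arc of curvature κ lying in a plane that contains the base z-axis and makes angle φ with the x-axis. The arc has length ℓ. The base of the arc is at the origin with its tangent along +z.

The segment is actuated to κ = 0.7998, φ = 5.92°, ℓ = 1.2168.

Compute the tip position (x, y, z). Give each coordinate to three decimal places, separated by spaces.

θ = κ·ℓ = 0.7998 × 1.2168 = 0.97320 rad
ρ = (1 − cos θ)/κ = (1 − 0.56266)/0.7998 = 0.54681
z = sin θ / κ = 0.82669/0.7998 = 1.03362
x = ρ cos φ = 0.54681 × cos(5.92°) = 0.54390
y = ρ sin φ = 0.54681 × sin(5.92°) = 0.05640

0.544 0.056 1.034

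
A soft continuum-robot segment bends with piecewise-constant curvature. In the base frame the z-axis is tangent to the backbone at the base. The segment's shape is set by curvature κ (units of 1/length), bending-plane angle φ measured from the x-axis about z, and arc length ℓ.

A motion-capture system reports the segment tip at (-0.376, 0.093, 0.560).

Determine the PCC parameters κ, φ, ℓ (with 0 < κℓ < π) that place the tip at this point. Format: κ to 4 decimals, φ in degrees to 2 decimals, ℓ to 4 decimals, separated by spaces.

1.6709 166.11 0.7243

ρ = √(x²+y²) = √(-0.376² + 0.093²) = 0.38733
φ = atan2(y, x) mod 360° = atan2(0.093, -0.376) = 166.1073°
|p|² = ρ² + z² = 0.38733² + 0.560² = 0.46363
κ = 2ρ / |p|² = 2×0.38733 / 0.46363 = 1.67088
θ = 2·atan2(ρ, z) = 2·atan2(0.38733, 0.560) = 1.21022 rad
ℓ = θ/κ = 1.21022/1.67088 = 0.72430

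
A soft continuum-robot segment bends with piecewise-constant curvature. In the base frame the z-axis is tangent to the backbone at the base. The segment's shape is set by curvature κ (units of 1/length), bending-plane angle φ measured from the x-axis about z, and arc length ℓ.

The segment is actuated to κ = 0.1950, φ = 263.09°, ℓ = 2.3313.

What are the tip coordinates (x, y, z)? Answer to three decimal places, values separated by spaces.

θ = κ·ℓ = 0.1950 × 2.3313 = 0.45460 rad
ρ = (1 − cos θ)/κ = (1 − 0.89844)/0.1950 = 0.52085
z = sin θ / κ = 0.43911/0.1950 = 2.25183
x = ρ cos φ = 0.52085 × cos(263.09°) = -0.06266
y = ρ sin φ = 0.52085 × sin(263.09°) = -0.51706

-0.063 -0.517 2.252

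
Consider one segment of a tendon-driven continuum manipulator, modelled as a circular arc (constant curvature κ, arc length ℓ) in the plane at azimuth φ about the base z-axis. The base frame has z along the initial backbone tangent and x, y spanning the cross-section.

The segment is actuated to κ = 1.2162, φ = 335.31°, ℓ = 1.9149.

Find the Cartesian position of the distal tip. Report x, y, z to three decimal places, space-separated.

θ = κ·ℓ = 1.2162 × 1.9149 = 2.32890 rad
ρ = (1 − cos θ)/κ = (1 − -0.68755)/1.2162 = 1.38756
z = sin θ / κ = 0.72614/1.2162 = 0.59706
x = ρ cos φ = 1.38756 × cos(335.31°) = 1.26071
y = ρ sin φ = 1.38756 × sin(335.31°) = -0.57959

1.261 -0.580 0.597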